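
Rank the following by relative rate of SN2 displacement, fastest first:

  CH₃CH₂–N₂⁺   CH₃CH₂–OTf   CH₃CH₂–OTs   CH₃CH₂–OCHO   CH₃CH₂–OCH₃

CH₃CH₂–N₂⁺ > CH₃CH₂–OTf > CH₃CH₂–OTs > CH₃CH₂–OCHO > CH₃CH₂–OCH₃

The skeletons are identical, so relative rate is governed entirely by leaving-group ability.
Rank by basicity of the departing species: weakest base leaves most easily.
CH₃CH₂–N₂⁺ loses N₂: no meaningful conjugate acid; N₂ departs as an exceptionally stable neutral molecule
CH₃CH₂–OTf loses OTf⁻: pKₐ(CF₃SO₃H (triflic acid)) ≈ -14
CH₃CH₂–OTs loses OTs⁻: pKₐ(p-CH₃C₆H₄SO₃H (TsOH)) ≈ -2.8
CH₃CH₂–OCHO loses HCOO⁻: pKₐ(HCOOH) ≈ 3.8
CH₃CH₂–OCH₃ loses CH₃O⁻: pKₐ(CH₃OH) ≈ 15.5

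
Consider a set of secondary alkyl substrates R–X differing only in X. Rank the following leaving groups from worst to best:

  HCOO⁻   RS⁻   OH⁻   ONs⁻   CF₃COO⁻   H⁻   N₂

H⁻ < OH⁻ < RS⁻ < HCOO⁻ < CF₃COO⁻ < ONs⁻ < N₂

Rank by basicity of the departing species: weakest base leaves most easily.
N₂: no meaningful conjugate acid; N₂ departs as an exceptionally stable neutral molecule
ONs⁻: pKₐ(p-O₂NC₆H₄SO₃H) ≈ -3.5
CF₃COO⁻: pKₐ(CF₃COOH) ≈ 0.2
HCOO⁻: pKₐ(HCOOH) ≈ 3.8
RS⁻: pKₐ(RSH (a thiol)) ≈ 10.5
OH⁻: pKₐ(H₂O) ≈ 15.7
H⁻: pKₐ(H₂) ≈ 36
The question asks for worst first, so the sequence is read in increasing leaving-group ability.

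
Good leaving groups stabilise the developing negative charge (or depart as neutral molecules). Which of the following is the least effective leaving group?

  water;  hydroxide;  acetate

hydroxide

Leaving-group ability tracks the stability of the departed species; conjugate-acid pKₐ is the usual yardstick (lower pKₐ → better LG).
water: pKₐ(H₃O⁺) ≈ -1.7
acetate: pKₐ(CH₃COOH) ≈ 4.8
hydroxide: pKₐ(H₂O) ≈ 15.7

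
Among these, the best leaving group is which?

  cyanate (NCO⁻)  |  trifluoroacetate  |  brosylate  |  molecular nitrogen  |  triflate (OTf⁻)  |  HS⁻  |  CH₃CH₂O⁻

Leaving-group ability tracks the stability of the departed species; conjugate-acid pKₐ is the usual yardstick (lower pKₐ → better LG).
molecular nitrogen: no meaningful conjugate acid; N₂ departs as an exceptionally stable neutral molecule
triflate (OTf⁻): pKₐ(CF₃SO₃H (triflic acid)) ≈ -14
brosylate: pKₐ(p-BrC₆H₄SO₃H) ≈ -2.8
trifluoroacetate: pKₐ(CF₃COOH) ≈ 0.2
cyanate (NCO⁻): pKₐ(HOCN) ≈ 3.5
HS⁻: pKₐ(H₂S) ≈ 7
CH₃CH₂O⁻: pKₐ(CH₃CH₂OH) ≈ 16

molecular nitrogen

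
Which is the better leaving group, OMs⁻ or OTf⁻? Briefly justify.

OTf⁻

OTf⁻ is the better leaving group.
pKₐ(CF₃SO₃H (triflic acid)) ≈ -14 versus pKₐ(CH₃SO₃H (MsOH)) ≈ -1.9: OTf⁻ is the much weaker base.
Charge spread over three oxygens and a CF₃ group; the premier leaving group in synthesis.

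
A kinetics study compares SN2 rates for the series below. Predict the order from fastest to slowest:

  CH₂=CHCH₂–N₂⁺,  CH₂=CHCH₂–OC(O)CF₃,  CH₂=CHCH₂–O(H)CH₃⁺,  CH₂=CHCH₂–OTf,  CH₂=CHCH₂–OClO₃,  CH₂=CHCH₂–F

CH₂=CHCH₂–N₂⁺ > CH₂=CHCH₂–OTf > CH₂=CHCH₂–OClO₃ > CH₂=CHCH₂–O(H)CH₃⁺ > CH₂=CHCH₂–OC(O)CF₃ > CH₂=CHCH₂–F

The skeletons are identical, so relative rate is governed entirely by leaving-group ability.
A good leaving group is a weak base: the lower the pKₐ of its conjugate acid, the more readily it departs.
CH₂=CHCH₂–N₂⁺ loses N₂: no meaningful conjugate acid; N₂ departs as an exceptionally stable neutral molecule
CH₂=CHCH₂–OTf loses OTf⁻: pKₐ(CF₃SO₃H (triflic acid)) ≈ -14
CH₂=CHCH₂–OClO₃ loses ClO₄⁻: pKₐ(HClO₄) ≈ -10
CH₂=CHCH₂–O(H)CH₃⁺ loses R'OH: pKₐ(R'OH₂⁺) ≈ -2.4
CH₂=CHCH₂–OC(O)CF₃ loses CF₃COO⁻: pKₐ(CF₃COOH) ≈ 0.2
CH₂=CHCH₂–F loses F⁻: pKₐ(HF) ≈ 3.2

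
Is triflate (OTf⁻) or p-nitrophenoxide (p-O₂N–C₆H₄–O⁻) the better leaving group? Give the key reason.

triflate (OTf⁻) is the better leaving group.
pKₐ(CF₃SO₃H (triflic acid)) ≈ -14 versus pKₐ(p-nitrophenol) ≈ 7.2: triflate (OTf⁻) is the much weaker base.
Charge spread over three oxygens and a CF₃ group; the premier leaving group in synthesis.

triflate (OTf⁻)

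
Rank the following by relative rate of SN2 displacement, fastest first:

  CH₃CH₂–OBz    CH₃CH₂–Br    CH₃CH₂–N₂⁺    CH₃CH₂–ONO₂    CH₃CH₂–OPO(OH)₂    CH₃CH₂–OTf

CH₃CH₂–N₂⁺ > CH₃CH₂–OTf > CH₃CH₂–Br > CH₃CH₂–ONO₂ > CH₃CH₂–OPO(OH)₂ > CH₃CH₂–OBz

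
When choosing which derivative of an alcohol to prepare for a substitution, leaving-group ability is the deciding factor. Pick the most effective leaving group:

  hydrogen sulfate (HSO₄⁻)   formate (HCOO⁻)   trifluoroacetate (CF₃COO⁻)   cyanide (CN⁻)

hydrogen sulfate (HSO₄⁻)

hydrogen sulfate (HSO₄⁻): pKₐ(H₂SO₄) ≈ -3
trifluoroacetate (CF₃COO⁻): pKₐ(CF₃COOH) ≈ 0.2
formate (HCOO⁻): pKₐ(HCOOH) ≈ 3.8
cyanide (CN⁻): pKₐ(HCN) ≈ 9.2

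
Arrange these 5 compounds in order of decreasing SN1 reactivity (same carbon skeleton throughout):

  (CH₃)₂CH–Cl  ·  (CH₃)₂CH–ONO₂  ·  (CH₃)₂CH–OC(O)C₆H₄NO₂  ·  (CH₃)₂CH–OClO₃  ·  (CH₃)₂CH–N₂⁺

(CH₃)₂CH–N₂⁺ > (CH₃)₂CH–OClO₃ > (CH₃)₂CH–Cl > (CH₃)₂CH–ONO₂ > (CH₃)₂CH–OC(O)C₆H₄NO₂

The skeletons are identical, so relative rate is governed entirely by leaving-group ability.
A good leaving group is a weak base: the lower the pKₐ of its conjugate acid, the more readily it departs.
(CH₃)₂CH–N₂⁺ loses N₂: no meaningful conjugate acid; N₂ departs as an exceptionally stable neutral molecule
(CH₃)₂CH–OClO₃ loses ClO₄⁻: pKₐ(HClO₄) ≈ -10
(CH₃)₂CH–Cl loses Cl⁻: pKₐ(HCl) ≈ -7
(CH₃)₂CH–ONO₂ loses NO₃⁻: pKₐ(HNO₃) ≈ -1.3
(CH₃)₂CH–OC(O)C₆H₄NO₂ loses p-O₂N–C₆H₄–COO⁻: pKₐ(p-nitrobenzoic acid) ≈ 3.4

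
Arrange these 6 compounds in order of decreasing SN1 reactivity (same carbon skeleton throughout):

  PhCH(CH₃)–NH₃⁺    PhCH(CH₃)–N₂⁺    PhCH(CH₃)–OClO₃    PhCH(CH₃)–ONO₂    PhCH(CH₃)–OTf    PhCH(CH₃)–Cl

With the same alkyl group throughout, only the leaving group differentiates the rates.
A good leaving group is a weak base: the lower the pKₐ of its conjugate acid, the more readily it departs.
PhCH(CH₃)–N₂⁺ loses N₂: no meaningful conjugate acid; N₂ departs as an exceptionally stable neutral molecule
PhCH(CH₃)–OTf loses OTf⁻: pKₐ(CF₃SO₃H (triflic acid)) ≈ -14
PhCH(CH₃)–OClO₃ loses ClO₄⁻: pKₐ(HClO₄) ≈ -10
PhCH(CH₃)–Cl loses Cl⁻: pKₐ(HCl) ≈ -7
PhCH(CH₃)–ONO₂ loses NO₃⁻: pKₐ(HNO₃) ≈ -1.3
PhCH(CH₃)–NH₃⁺ loses NH₃: pKₐ(NH₄⁺) ≈ 9.2

PhCH(CH₃)–N₂⁺ > PhCH(CH₃)–OTf > PhCH(CH₃)–OClO₃ > PhCH(CH₃)–Cl > PhCH(CH₃)–ONO₂ > PhCH(CH₃)–NH₃⁺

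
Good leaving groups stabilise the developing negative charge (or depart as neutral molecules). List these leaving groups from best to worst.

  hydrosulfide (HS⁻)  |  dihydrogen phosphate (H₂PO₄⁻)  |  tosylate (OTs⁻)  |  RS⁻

tosylate (OTs⁻) > dihydrogen phosphate (H₂PO₄⁻) > hydrosulfide (HS⁻) > RS⁻

tosylate (OTs⁻): pKₐ(p-CH₃C₆H₄SO₃H (TsOH)) ≈ -2.8
dihydrogen phosphate (H₂PO₄⁻): pKₐ(H₃PO₄) ≈ 2.1
hydrosulfide (HS⁻): pKₐ(H₂S) ≈ 7
RS⁻: pKₐ(RSH (a thiol)) ≈ 10.5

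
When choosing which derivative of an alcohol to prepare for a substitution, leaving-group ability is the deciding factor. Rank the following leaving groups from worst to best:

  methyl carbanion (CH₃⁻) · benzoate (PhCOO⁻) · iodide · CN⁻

iodide: pKₐ(HI) ≈ -10
benzoate (PhCOO⁻): pKₐ(C₆H₅COOH) ≈ 4.2
CN⁻: pKₐ(HCN) ≈ 9.2
methyl carbanion (CH₃⁻): pKₐ(CH₄) ≈ 48
The question asks for worst first, so the sequence is read in increasing leaving-group ability.

methyl carbanion (CH₃⁻) < CN⁻ < benzoate (PhCOO⁻) < iodide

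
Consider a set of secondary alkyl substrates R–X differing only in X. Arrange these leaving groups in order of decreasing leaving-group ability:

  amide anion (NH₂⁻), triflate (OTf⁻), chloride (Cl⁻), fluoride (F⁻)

A good leaving group is a weak base: the lower the pKₐ of its conjugate acid, the more readily it departs.
triflate (OTf⁻): pKₐ(CF₃SO₃H (triflic acid)) ≈ -14
chloride (Cl⁻): pKₐ(HCl) ≈ -7
fluoride (F⁻): pKₐ(HF) ≈ 3.2
amide anion (NH₂⁻): pKₐ(NH₃) ≈ 38

triflate (OTf⁻) > chloride (Cl⁻) > fluoride (F⁻) > amide anion (NH₂⁻)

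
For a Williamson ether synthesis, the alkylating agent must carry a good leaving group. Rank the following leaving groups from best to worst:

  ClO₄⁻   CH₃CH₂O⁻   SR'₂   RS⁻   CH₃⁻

ClO₄⁻ > SR'₂ > RS⁻ > CH₃CH₂O⁻ > CH₃⁻

The more stable X⁻ (or X) is on its own — i.e. the weaker a base it is — the better a leaving group it makes.
ClO₄⁻: pKₐ(HClO₄) ≈ -10
SR'₂: pKₐ(R'₂SH⁺) ≈ -7
RS⁻: pKₐ(RSH (a thiol)) ≈ 10.5
CH₃CH₂O⁻: pKₐ(CH₃CH₂OH) ≈ 16
CH₃⁻: pKₐ(CH₄) ≈ 48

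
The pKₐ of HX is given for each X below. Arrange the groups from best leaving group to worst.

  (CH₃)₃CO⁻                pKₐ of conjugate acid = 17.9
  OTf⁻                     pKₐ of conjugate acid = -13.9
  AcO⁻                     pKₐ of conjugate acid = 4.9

OTf⁻ > AcO⁻ > (CH₃)₃CO⁻

Lower conjugate-acid pKₐ ⇒ weaker base ⇒ better leaving group.
Sorting by the given values: OTf⁻ (-13.9), AcO⁻ (4.9), (CH₃)₃CO⁻ (17.9).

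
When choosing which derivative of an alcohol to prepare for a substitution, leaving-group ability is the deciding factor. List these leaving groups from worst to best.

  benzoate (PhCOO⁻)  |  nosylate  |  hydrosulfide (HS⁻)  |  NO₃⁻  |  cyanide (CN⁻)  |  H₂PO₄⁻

nosylate: pKₐ(p-O₂NC₆H₄SO₃H) ≈ -3.5
NO₃⁻: pKₐ(HNO₃) ≈ -1.3
H₂PO₄⁻: pKₐ(H₃PO₄) ≈ 2.1
benzoate (PhCOO⁻): pKₐ(C₆H₅COOH) ≈ 4.2
hydrosulfide (HS⁻): pKₐ(H₂S) ≈ 7
cyanide (CN⁻): pKₐ(HCN) ≈ 9.2
Listed from poorest to best leaving group as asked.

cyanide (CN⁻) < hydrosulfide (HS⁻) < benzoate (PhCOO⁻) < H₂PO₄⁻ < NO₃⁻ < nosylate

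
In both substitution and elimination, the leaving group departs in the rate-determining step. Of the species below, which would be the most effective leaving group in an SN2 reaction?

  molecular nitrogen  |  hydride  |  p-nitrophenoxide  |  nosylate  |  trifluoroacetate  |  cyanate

molecular nitrogen

The more stable X⁻ (or X) is on its own — i.e. the weaker a base it is — the better a leaving group it makes.
molecular nitrogen: no meaningful conjugate acid; N₂ departs as an exceptionally stable neutral molecule
nosylate: pKₐ(p-O₂NC₆H₄SO₃H) ≈ -3.5
trifluoroacetate: pKₐ(CF₃COOH) ≈ 0.2
cyanate: pKₐ(HOCN) ≈ 3.5
p-nitrophenoxide: pKₐ(p-nitrophenol) ≈ 7.2
hydride: pKₐ(H₂) ≈ 36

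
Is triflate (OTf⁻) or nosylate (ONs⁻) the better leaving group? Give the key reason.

triflate (OTf⁻)

triflate (OTf⁻) is the better leaving group.
pKₐ(CF₃SO₃H (triflic acid)) ≈ -14 versus pKₐ(p-O₂NC₆H₄SO₃H) ≈ -3.5: triflate (OTf⁻) is the much weaker base.
Charge spread over three oxygens and a CF₃ group; the premier leaving group in synthesis.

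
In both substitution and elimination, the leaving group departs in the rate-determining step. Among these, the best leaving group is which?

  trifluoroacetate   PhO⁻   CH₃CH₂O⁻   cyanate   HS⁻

trifluoroacetate

A good leaving group is a weak base: the lower the pKₐ of its conjugate acid, the more readily it departs.
trifluoroacetate: pKₐ(CF₃COOH) ≈ 0.2
cyanate: pKₐ(HOCN) ≈ 3.5
HS⁻: pKₐ(H₂S) ≈ 7
PhO⁻: pKₐ(C₆H₅OH (phenol)) ≈ 10
CH₃CH₂O⁻: pKₐ(CH₃CH₂OH) ≈ 16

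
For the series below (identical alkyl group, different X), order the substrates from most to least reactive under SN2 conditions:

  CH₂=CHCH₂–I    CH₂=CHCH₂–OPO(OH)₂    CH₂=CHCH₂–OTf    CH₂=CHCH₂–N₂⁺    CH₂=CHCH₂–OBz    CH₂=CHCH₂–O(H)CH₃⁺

CH₂=CHCH₂–N₂⁺ > CH₂=CHCH₂–OTf > CH₂=CHCH₂–I > CH₂=CHCH₂–O(H)CH₃⁺ > CH₂=CHCH₂–OPO(OH)₂ > CH₂=CHCH₂–OBz

Same R in every case — rank the leaving groups.
A good leaving group is a weak base: the lower the pKₐ of its conjugate acid, the more readily it departs.
CH₂=CHCH₂–N₂⁺ loses N₂: no meaningful conjugate acid; N₂ departs as an exceptionally stable neutral molecule
CH₂=CHCH₂–OTf loses OTf⁻: pKₐ(CF₃SO₃H (triflic acid)) ≈ -14
CH₂=CHCH₂–I loses I⁻: pKₐ(HI) ≈ -10
CH₂=CHCH₂–O(H)CH₃⁺ loses R'OH: pKₐ(R'OH₂⁺) ≈ -2.4
CH₂=CHCH₂–OPO(OH)₂ loses H₂PO₄⁻: pKₐ(H₃PO₄) ≈ 2.1
CH₂=CHCH₂–OBz loses PhCOO⁻: pKₐ(C₆H₅COOH) ≈ 4.2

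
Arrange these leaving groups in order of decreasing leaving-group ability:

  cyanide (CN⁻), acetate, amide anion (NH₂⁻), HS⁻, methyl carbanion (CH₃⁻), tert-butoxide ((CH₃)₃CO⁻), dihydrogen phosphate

A good leaving group is a weak base: the lower the pKₐ of its conjugate acid, the more readily it departs.
dihydrogen phosphate: pKₐ(H₃PO₄) ≈ 2.1
acetate: pKₐ(CH₃COOH) ≈ 4.8
HS⁻: pKₐ(H₂S) ≈ 7
cyanide (CN⁻): pKₐ(HCN) ≈ 9.2
tert-butoxide ((CH₃)₃CO⁻): pKₐ(t-BuOH) ≈ 18
amide anion (NH₂⁻): pKₐ(NH₃) ≈ 38
methyl carbanion (CH₃⁻): pKₐ(CH₄) ≈ 48

dihydrogen phosphate > acetate > HS⁻ > cyanide (CN⁻) > tert-butoxide ((CH₃)₃CO⁻) > amide anion (NH₂⁻) > methyl carbanion (CH₃⁻)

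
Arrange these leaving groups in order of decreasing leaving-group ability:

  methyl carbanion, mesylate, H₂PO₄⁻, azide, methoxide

mesylate > H₂PO₄⁻ > azide > methoxide > methyl carbanion

A good leaving group is a weak base: the lower the pKₐ of its conjugate acid, the more readily it departs.
mesylate: pKₐ(CH₃SO₃H (MsOH)) ≈ -1.9
H₂PO₄⁻: pKₐ(H₃PO₄) ≈ 2.1 — moderate base; biological leaving group after further activation
azide: pKₐ(HN₃) ≈ 4.7
methoxide: pKₐ(CH₃OH) ≈ 15.5
methyl carbanion: pKₐ(CH₄) ≈ 48 — unstabilised carbanion; the worst conceivable leaving group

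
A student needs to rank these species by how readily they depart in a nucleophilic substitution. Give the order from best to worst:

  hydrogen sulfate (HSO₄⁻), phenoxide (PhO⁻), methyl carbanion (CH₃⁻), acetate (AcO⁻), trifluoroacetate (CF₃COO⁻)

Leaving-group ability tracks the stability of the departed species; conjugate-acid pKₐ is the usual yardstick (lower pKₐ → better LG).
hydrogen sulfate (HSO₄⁻): pKₐ(H₂SO₄) ≈ -3 — conjugate base of a strong mineral acid
trifluoroacetate (CF₃COO⁻): pKₐ(CF₃COOH) ≈ 0.2 — strongly electron-withdrawing CF₃ stabilises the carboxylate
acetate (AcO⁻): pKₐ(CH₃COOH) ≈ 4.8
phenoxide (PhO⁻): pKₐ(C₆H₅OH (phenol)) ≈ 10 — resonance into the ring helps, but still a poor LG
methyl carbanion (CH₃⁻): pKₐ(CH₄) ≈ 48

hydrogen sulfate (HSO₄⁻) > trifluoroacetate (CF₃COO⁻) > acetate (AcO⁻) > phenoxide (PhO⁻) > methyl carbanion (CH₃⁻)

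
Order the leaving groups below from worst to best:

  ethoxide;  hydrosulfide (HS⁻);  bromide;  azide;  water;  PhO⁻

ethoxide < PhO⁻ < hydrosulfide (HS⁻) < azide < water < bromide

bromide: pKₐ(HBr) ≈ -9 — weak base; good leaving group
water: pKₐ(H₃O⁺) ≈ -1.7 — neutral; leaves from a protonated alcohol (R–OH₂⁺)
azide: pKₐ(HN₃) ≈ 4.7 — linear, resonance-stabilised
hydrosulfide (HS⁻): pKₐ(H₂S) ≈ 7
PhO⁻: pKₐ(C₆H₅OH (phenol)) ≈ 10 — resonance into the ring helps, but still a poor LG
ethoxide: pKₐ(CH₃CH₂OH) ≈ 16 — strong base; alkoxides do not leave unassisted
The question asks for worst first, so the sequence is read in increasing leaving-group ability.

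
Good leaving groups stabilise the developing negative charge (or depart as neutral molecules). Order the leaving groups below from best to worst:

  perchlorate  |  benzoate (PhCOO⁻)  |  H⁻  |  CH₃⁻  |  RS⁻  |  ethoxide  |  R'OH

perchlorate > R'OH > benzoate (PhCOO⁻) > RS⁻ > ethoxide > H⁻ > CH₃⁻

A good leaving group is a weak base: the lower the pKₐ of its conjugate acid, the more readily it departs.
perchlorate: pKₐ(HClO₄) ≈ -10
R'OH: pKₐ(R'OH₂⁺) ≈ -2.4
benzoate (PhCOO⁻): pKₐ(C₆H₅COOH) ≈ 4.2
RS⁻: pKₐ(RSH (a thiol)) ≈ 10.5
ethoxide: pKₐ(CH₃CH₂OH) ≈ 16
H⁻: pKₐ(H₂) ≈ 36
CH₃⁻: pKₐ(CH₄) ≈ 48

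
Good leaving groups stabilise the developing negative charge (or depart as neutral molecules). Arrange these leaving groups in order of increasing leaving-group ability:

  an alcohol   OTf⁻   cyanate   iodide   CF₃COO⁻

cyanate < CF₃COO⁻ < an alcohol < iodide < OTf⁻

OTf⁻: pKₐ(CF₃SO₃H (triflic acid)) ≈ -14 — charge spread over three oxygens and a CF₃ group; the premier leaving group in synthesis
iodide: pKₐ(HI) ≈ -10 — large, highly polarisable; very weak base
an alcohol: pKₐ(R'OH₂⁺) ≈ -2.4
CF₃COO⁻: pKₐ(CF₃COOH) ≈ 0.2 — strongly electron-withdrawing CF₃ stabilises the carboxylate
cyanate: pKₐ(HOCN) ≈ 3.5 — resonance between N and O
Listed from poorest to best leaving group as asked.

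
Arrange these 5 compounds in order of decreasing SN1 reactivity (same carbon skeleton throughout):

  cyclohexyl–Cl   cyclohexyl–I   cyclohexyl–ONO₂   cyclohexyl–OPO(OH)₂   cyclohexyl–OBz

With the same alkyl group throughout, only the leaving group differentiates the rates.
Rank by basicity of the departing species: weakest base leaves most easily.
cyclohexyl–I loses I⁻: pKₐ(HI) ≈ -10
cyclohexyl–Cl loses Cl⁻: pKₐ(HCl) ≈ -7
cyclohexyl–ONO₂ loses NO₃⁻: pKₐ(HNO₃) ≈ -1.3
cyclohexyl–OPO(OH)₂ loses H₂PO₄⁻: pKₐ(H₃PO₄) ≈ 2.1
cyclohexyl–OBz loses PhCOO⁻: pKₐ(C₆H₅COOH) ≈ 4.2

cyclohexyl–I > cyclohexyl–Cl > cyclohexyl–ONO₂ > cyclohexyl–OPO(OH)₂ > cyclohexyl–OBz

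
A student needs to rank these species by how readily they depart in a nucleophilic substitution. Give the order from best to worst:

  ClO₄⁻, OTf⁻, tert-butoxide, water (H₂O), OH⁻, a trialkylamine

OTf⁻ > ClO₄⁻ > water (H₂O) > a trialkylamine > OH⁻ > tert-butoxide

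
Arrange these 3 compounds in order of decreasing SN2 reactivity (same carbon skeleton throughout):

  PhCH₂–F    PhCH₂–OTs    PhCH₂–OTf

Identical carbon frameworks mean the comparison reduces to leaving-group quality.
The more stable X⁻ (or X) is on its own — i.e. the weaker a base it is — the better a leaving group it makes.
PhCH₂–OTf loses OTf⁻: pKₐ(CF₃SO₃H (triflic acid)) ≈ -14
PhCH₂–OTs loses OTs⁻: pKₐ(p-CH₃C₆H₄SO₃H (TsOH)) ≈ -2.8
PhCH₂–F loses F⁻: pKₐ(HF) ≈ 3.2

PhCH₂–OTf > PhCH₂–OTs > PhCH₂–F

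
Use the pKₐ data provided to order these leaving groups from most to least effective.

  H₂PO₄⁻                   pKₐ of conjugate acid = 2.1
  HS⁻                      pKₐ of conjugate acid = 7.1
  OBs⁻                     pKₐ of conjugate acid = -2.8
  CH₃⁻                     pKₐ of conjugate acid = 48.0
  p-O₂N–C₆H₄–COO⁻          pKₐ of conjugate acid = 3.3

Lower conjugate-acid pKₐ ⇒ weaker base ⇒ better leaving group.
Sorting by the given values: OBs⁻ (-2.8), H₂PO₄⁻ (2.1), p-O₂N–C₆H₄–COO⁻ (3.3), HS⁻ (7.1), CH₃⁻ (48.0).

OBs⁻ > H₂PO₄⁻ > p-O₂N–C₆H₄–COO⁻ > HS⁻ > CH₃⁻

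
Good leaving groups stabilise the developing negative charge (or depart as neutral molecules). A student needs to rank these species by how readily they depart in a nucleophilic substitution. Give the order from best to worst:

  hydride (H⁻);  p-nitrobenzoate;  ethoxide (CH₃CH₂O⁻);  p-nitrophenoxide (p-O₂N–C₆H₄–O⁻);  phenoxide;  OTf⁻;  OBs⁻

OTf⁻ > OBs⁻ > p-nitrobenzoate > p-nitrophenoxide (p-O₂N–C₆H₄–O⁻) > phenoxide > ethoxide (CH₃CH₂O⁻) > hydride (H⁻)

Leaving-group ability tracks the stability of the departed species; conjugate-acid pKₐ is the usual yardstick (lower pKₐ → better LG).
OTf⁻: pKₐ(CF₃SO₃H (triflic acid)) ≈ -14
OBs⁻: pKₐ(p-BrC₆H₄SO₃H) ≈ -2.8
p-nitrobenzoate: pKₐ(p-nitrobenzoic acid) ≈ 3.4
p-nitrophenoxide (p-O₂N–C₆H₄–O⁻): pKₐ(p-nitrophenol) ≈ 7.2
phenoxide: pKₐ(C₆H₅OH (phenol)) ≈ 10
ethoxide (CH₃CH₂O⁻): pKₐ(CH₃CH₂OH) ≈ 16
hydride (H⁻): pKₐ(H₂) ≈ 36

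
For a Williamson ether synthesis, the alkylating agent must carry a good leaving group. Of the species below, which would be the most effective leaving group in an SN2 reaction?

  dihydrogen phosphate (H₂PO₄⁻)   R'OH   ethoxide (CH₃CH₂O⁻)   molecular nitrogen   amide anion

molecular nitrogen

A good leaving group is a weak base: the lower the pKₐ of its conjugate acid, the more readily it departs.
molecular nitrogen: no meaningful conjugate acid; N₂ departs as an exceptionally stable neutral molecule
R'OH: pKₐ(R'OH₂⁺) ≈ -2.4
dihydrogen phosphate (H₂PO₄⁻): pKₐ(H₃PO₄) ≈ 2.1
ethoxide (CH₃CH₂O⁻): pKₐ(CH₃CH₂OH) ≈ 16
amide anion: pKₐ(NH₃) ≈ 38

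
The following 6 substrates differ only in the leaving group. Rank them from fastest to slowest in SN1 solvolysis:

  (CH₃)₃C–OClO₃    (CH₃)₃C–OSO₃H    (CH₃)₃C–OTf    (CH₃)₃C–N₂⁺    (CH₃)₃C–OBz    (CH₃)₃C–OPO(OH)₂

(CH₃)₃C–N₂⁺ > (CH₃)₃C–OTf > (CH₃)₃C–OClO₃ > (CH₃)₃C–OSO₃H > (CH₃)₃C–OPO(OH)₂ > (CH₃)₃C–OBz

Same R in every case — rank the leaving groups.
The more stable X⁻ (or X) is on its own — i.e. the weaker a base it is — the better a leaving group it makes.
(CH₃)₃C–N₂⁺ loses N₂: no meaningful conjugate acid; N₂ departs as an exceptionally stable neutral molecule
(CH₃)₃C–OTf loses OTf⁻: pKₐ(CF₃SO₃H (triflic acid)) ≈ -14
(CH₃)₃C–OClO₃ loses ClO₄⁻: pKₐ(HClO₄) ≈ -10
(CH₃)₃C–OSO₃H loses HSO₄⁻: pKₐ(H₂SO₄) ≈ -3
(CH₃)₃C–OPO(OH)₂ loses H₂PO₄⁻: pKₐ(H₃PO₄) ≈ 2.1
(CH₃)₃C–OBz loses PhCOO⁻: pKₐ(C₆H₅COOH) ≈ 4.2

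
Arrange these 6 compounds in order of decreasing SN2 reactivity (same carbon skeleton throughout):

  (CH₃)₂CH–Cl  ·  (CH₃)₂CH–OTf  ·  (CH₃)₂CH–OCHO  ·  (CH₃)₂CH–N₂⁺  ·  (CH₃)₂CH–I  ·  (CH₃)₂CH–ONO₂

Same R in every case — rank the leaving groups.
The more stable X⁻ (or X) is on its own — i.e. the weaker a base it is — the better a leaving group it makes.
(CH₃)₂CH–N₂⁺ loses N₂: no meaningful conjugate acid; N₂ departs as an exceptionally stable neutral molecule
(CH₃)₂CH–OTf loses OTf⁻: pKₐ(CF₃SO₃H (triflic acid)) ≈ -14
(CH₃)₂CH–I loses I⁻: pKₐ(HI) ≈ -10
(CH₃)₂CH–Cl loses Cl⁻: pKₐ(HCl) ≈ -7
(CH₃)₂CH–ONO₂ loses NO₃⁻: pKₐ(HNO₃) ≈ -1.3
(CH₃)₂CH–OCHO loses HCOO⁻: pKₐ(HCOOH) ≈ 3.8

(CH₃)₂CH–N₂⁺ > (CH₃)₂CH–OTf > (CH₃)₂CH–I > (CH₃)₂CH–Cl > (CH₃)₂CH–ONO₂ > (CH₃)₂CH–OCHO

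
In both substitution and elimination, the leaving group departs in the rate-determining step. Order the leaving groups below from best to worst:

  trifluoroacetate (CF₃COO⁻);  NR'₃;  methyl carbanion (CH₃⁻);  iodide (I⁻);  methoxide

iodide (I⁻) > trifluoroacetate (CF₃COO⁻) > NR'₃ > methoxide > methyl carbanion (CH₃⁻)

The more stable X⁻ (or X) is on its own — i.e. the weaker a base it is — the better a leaving group it makes.
iodide (I⁻): pKₐ(HI) ≈ -10 — large, highly polarisable; very weak base
trifluoroacetate (CF₃COO⁻): pKₐ(CF₃COOH) ≈ 0.2 — strongly electron-withdrawing CF₃ stabilises the carboxylate
NR'₃: pKₐ(R'₃NH⁺) ≈ 10.7
methoxide: pKₐ(CH₃OH) ≈ 15.5
methyl carbanion (CH₃⁻): pKₐ(CH₄) ≈ 48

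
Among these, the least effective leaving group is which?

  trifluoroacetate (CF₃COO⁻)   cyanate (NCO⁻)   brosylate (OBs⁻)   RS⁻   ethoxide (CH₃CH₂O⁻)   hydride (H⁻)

hydride (H⁻)

The more stable X⁻ (or X) is on its own — i.e. the weaker a base it is — the better a leaving group it makes.
brosylate (OBs⁻): pKₐ(p-BrC₆H₄SO₃H) ≈ -2.8
trifluoroacetate (CF₃COO⁻): pKₐ(CF₃COOH) ≈ 0.2
cyanate (NCO⁻): pKₐ(HOCN) ≈ 3.5
RS⁻: pKₐ(RSH (a thiol)) ≈ 10.5
ethoxide (CH₃CH₂O⁻): pKₐ(CH₃CH₂OH) ≈ 16
hydride (H⁻): pKₐ(H₂) ≈ 36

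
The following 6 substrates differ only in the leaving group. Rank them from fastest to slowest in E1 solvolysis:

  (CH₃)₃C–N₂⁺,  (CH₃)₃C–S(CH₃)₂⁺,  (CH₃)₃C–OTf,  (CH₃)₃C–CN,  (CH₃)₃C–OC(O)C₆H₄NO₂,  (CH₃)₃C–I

(CH₃)₃C–N₂⁺ > (CH₃)₃C–OTf > (CH₃)₃C–I > (CH₃)₃C–S(CH₃)₂⁺ > (CH₃)₃C–OC(O)C₆H₄NO₂ > (CH₃)₃C–CN

Identical carbon frameworks mean the comparison reduces to leaving-group quality.
Rank by basicity of the departing species: weakest base leaves most easily.
(CH₃)₃C–N₂⁺ loses N₂: no meaningful conjugate acid; N₂ departs as an exceptionally stable neutral molecule
(CH₃)₃C–OTf loses OTf⁻: pKₐ(CF₃SO₃H (triflic acid)) ≈ -14
(CH₃)₃C–I loses I⁻: pKₐ(HI) ≈ -10
(CH₃)₃C–S(CH₃)₂⁺ loses SR'₂: pKₐ(R'₂SH⁺) ≈ -7
(CH₃)₃C–OC(O)C₆H₄NO₂ loses p-O₂N–C₆H₄–COO⁻: pKₐ(p-nitrobenzoic acid) ≈ 3.4
(CH₃)₃C–CN loses CN⁻: pKₐ(HCN) ≈ 9.2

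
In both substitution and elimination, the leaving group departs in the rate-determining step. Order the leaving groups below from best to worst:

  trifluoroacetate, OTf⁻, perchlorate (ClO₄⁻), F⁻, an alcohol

OTf⁻ > perchlorate (ClO₄⁻) > an alcohol > trifluoroacetate > F⁻

The more stable X⁻ (or X) is on its own — i.e. the weaker a base it is — the better a leaving group it makes.
OTf⁻: pKₐ(CF₃SO₃H (triflic acid)) ≈ -14 — charge spread over three oxygens and a CF₃ group; the premier leaving group in synthesis
perchlorate (ClO₄⁻): pKₐ(HClO₄) ≈ -10 — extremely weak base; rarely used for safety reasons
an alcohol: pKₐ(R'OH₂⁺) ≈ -2.4
trifluoroacetate: pKₐ(CF₃COOH) ≈ 0.2
F⁻: pKₐ(HF) ≈ 3.2 — small and strongly basic; the poor halide leaving group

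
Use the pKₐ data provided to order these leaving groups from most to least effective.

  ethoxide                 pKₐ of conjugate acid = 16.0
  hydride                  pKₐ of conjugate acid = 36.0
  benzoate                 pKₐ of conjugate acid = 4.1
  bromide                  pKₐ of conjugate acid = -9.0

bromide > benzoate > ethoxide > hydride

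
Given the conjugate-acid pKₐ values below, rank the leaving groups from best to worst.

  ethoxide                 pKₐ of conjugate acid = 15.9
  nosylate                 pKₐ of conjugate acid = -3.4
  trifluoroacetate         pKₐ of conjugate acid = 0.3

nosylate > trifluoroacetate > ethoxide

Lower conjugate-acid pKₐ ⇒ weaker base ⇒ better leaving group.
Sorting by the given values: nosylate (-3.4), trifluoroacetate (0.3), ethoxide (15.9).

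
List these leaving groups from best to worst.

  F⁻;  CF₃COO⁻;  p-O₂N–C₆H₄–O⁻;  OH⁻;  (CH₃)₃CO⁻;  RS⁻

CF₃COO⁻ > F⁻ > p-O₂N–C₆H₄–O⁻ > RS⁻ > OH⁻ > (CH₃)₃CO⁻

The more stable X⁻ (or X) is on its own — i.e. the weaker a base it is — the better a leaving group it makes.
CF₃COO⁻: pKₐ(CF₃COOH) ≈ 0.2 — strongly electron-withdrawing CF₃ stabilises the carboxylate
F⁻: pKₐ(HF) ≈ 3.2 — small and strongly basic; the poor halide leaving group
p-O₂N–C₆H₄–O⁻: pKₐ(p-nitrophenol) ≈ 7.2 — nitro group delocalises the charge; the classic chromogenic LG
RS⁻: pKₐ(RSH (a thiol)) ≈ 10.5 — moderately basic; rarely leaves without activation
OH⁻: pKₐ(H₂O) ≈ 15.7 — strong base; essentially never leaves without prior activation
(CH₃)₃CO⁻: pKₐ(t-BuOH) ≈ 18 — bulky, strongly basic alkoxide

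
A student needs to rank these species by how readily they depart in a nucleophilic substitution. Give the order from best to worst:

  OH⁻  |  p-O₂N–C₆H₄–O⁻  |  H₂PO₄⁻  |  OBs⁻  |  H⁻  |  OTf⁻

OTf⁻ > OBs⁻ > H₂PO₄⁻ > p-O₂N–C₆H₄–O⁻ > OH⁻ > H⁻

OTf⁻: pKₐ(CF₃SO₃H (triflic acid)) ≈ -14
OBs⁻: pKₐ(p-BrC₆H₄SO₃H) ≈ -2.8
H₂PO₄⁻: pKₐ(H₃PO₄) ≈ 2.1
p-O₂N–C₆H₄–O⁻: pKₐ(p-nitrophenol) ≈ 7.2
OH⁻: pKₐ(H₂O) ≈ 15.7
H⁻: pKₐ(H₂) ≈ 36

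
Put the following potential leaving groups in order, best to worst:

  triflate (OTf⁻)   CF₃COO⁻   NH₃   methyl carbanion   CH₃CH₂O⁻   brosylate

triflate (OTf⁻): pKₐ(CF₃SO₃H (triflic acid)) ≈ -14 — charge spread over three oxygens and a CF₃ group; the premier leaving group in synthesis
brosylate: pKₐ(p-BrC₆H₄SO₃H) ≈ -2.8 — arenesulfonate with a p-bromo substituent
CF₃COO⁻: pKₐ(CF₃COOH) ≈ 0.2
NH₃: pKₐ(NH₄⁺) ≈ 9.2 — neutral but moderately basic; leaves from R–NH₃⁺
CH₃CH₂O⁻: pKₐ(CH₃CH₂OH) ≈ 16 — strong base; alkoxides do not leave unassisted
methyl carbanion: pKₐ(CH₄) ≈ 48 — unstabilised carbanion; the worst conceivable leaving group

triflate (OTf⁻) > brosylate > CF₃COO⁻ > NH₃ > CH₃CH₂O⁻ > methyl carbanion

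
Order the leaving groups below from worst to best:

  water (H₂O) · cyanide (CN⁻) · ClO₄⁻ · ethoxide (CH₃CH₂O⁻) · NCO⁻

ethoxide (CH₃CH₂O⁻) < cyanide (CN⁻) < NCO⁻ < water (H₂O) < ClO₄⁻

Leaving-group ability tracks the stability of the departed species; conjugate-acid pKₐ is the usual yardstick (lower pKₐ → better LG).
ClO₄⁻: pKₐ(HClO₄) ≈ -10 — extremely weak base; rarely used for safety reasons
water (H₂O): pKₐ(H₃O⁺) ≈ -1.7 — neutral; leaves from a protonated alcohol (R–OH₂⁺)
NCO⁻: pKₐ(HOCN) ≈ 3.5
cyanide (CN⁻): pKₐ(HCN) ≈ 9.2 — sp carbon stabilises the charge somewhat, but still a poor LG
ethoxide (CH₃CH₂O⁻): pKₐ(CH₃CH₂OH) ≈ 16
Listed from poorest to best leaving group as asked.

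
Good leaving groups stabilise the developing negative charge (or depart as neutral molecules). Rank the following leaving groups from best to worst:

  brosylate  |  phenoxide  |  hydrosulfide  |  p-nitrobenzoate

brosylate: pKₐ(p-BrC₆H₄SO₃H) ≈ -2.8 — arenesulfonate with a p-bromo substituent
p-nitrobenzoate: pKₐ(p-nitrobenzoic acid) ≈ 3.4 — electron-withdrawing nitro group stabilises the carboxylate
hydrosulfide: pKₐ(H₂S) ≈ 7
phenoxide: pKₐ(C₆H₅OH (phenol)) ≈ 10 — resonance into the ring helps, but still a poor LG

brosylate > p-nitrobenzoate > hydrosulfide > phenoxide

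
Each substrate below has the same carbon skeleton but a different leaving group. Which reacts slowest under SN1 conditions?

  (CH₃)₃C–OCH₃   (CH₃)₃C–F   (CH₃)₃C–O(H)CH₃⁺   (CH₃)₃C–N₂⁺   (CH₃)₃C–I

Same R in every case — rank the leaving groups.
A good leaving group is a weak base: the lower the pKₐ of its conjugate acid, the more readily it departs.
(CH₃)₃C–N₂⁺ loses N₂: no meaningful conjugate acid; N₂ departs as an exceptionally stable neutral molecule
(CH₃)₃C–I loses I⁻: pKₐ(HI) ≈ -10
(CH₃)₃C–O(H)CH₃⁺ loses R'OH: pKₐ(R'OH₂⁺) ≈ -2.4
(CH₃)₃C–F loses F⁻: pKₐ(HF) ≈ 3.2
(CH₃)₃C–OCH₃ loses CH₃O⁻: pKₐ(CH₃OH) ≈ 15.5

(CH₃)₃C–OCH₃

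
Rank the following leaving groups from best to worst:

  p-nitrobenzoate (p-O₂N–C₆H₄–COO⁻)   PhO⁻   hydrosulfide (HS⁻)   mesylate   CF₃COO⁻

mesylate > CF₃COO⁻ > p-nitrobenzoate (p-O₂N–C₆H₄–COO⁻) > hydrosulfide (HS⁻) > PhO⁻

A good leaving group is a weak base: the lower the pKₐ of its conjugate acid, the more readily it departs.
mesylate: pKₐ(CH₃SO₃H (MsOH)) ≈ -1.9 — resonance-delocalised alkanesulfonate
CF₃COO⁻: pKₐ(CF₃COOH) ≈ 0.2 — strongly electron-withdrawing CF₃ stabilises the carboxylate
p-nitrobenzoate (p-O₂N–C₆H₄–COO⁻): pKₐ(p-nitrobenzoic acid) ≈ 3.4
hydrosulfide (HS⁻): pKₐ(H₂S) ≈ 7 — larger and more polarisable than the oxygen analogue
PhO⁻: pKₐ(C₆H₅OH (phenol)) ≈ 10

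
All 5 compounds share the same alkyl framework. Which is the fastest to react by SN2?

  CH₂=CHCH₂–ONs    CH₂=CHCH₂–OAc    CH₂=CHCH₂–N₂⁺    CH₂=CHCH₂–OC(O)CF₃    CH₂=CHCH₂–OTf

Identical carbon frameworks mean the comparison reduces to leaving-group quality.
A good leaving group is a weak base: the lower the pKₐ of its conjugate acid, the more readily it departs.
CH₂=CHCH₂–N₂⁺ loses N₂: no meaningful conjugate acid; N₂ departs as an exceptionally stable neutral molecule
CH₂=CHCH₂–OTf loses OTf⁻: pKₐ(CF₃SO₃H (triflic acid)) ≈ -14
CH₂=CHCH₂–ONs loses ONs⁻: pKₐ(p-O₂NC₆H₄SO₃H) ≈ -3.5
CH₂=CHCH₂–OC(O)CF₃ loses CF₃COO⁻: pKₐ(CF₃COOH) ≈ 0.2
CH₂=CHCH₂–OAc loses AcO⁻: pKₐ(CH₃COOH) ≈ 4.8

CH₂=CHCH₂–N₂⁺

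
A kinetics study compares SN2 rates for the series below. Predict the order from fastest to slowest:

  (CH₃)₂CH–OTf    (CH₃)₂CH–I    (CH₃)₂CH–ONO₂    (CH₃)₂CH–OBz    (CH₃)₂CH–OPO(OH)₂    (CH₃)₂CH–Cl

(CH₃)₂CH–OTf > (CH₃)₂CH–I > (CH₃)₂CH–Cl > (CH₃)₂CH–ONO₂ > (CH₃)₂CH–OPO(OH)₂ > (CH₃)₂CH–OBz

Identical carbon frameworks mean the comparison reduces to leaving-group quality.
Leaving-group ability tracks the stability of the departed species; conjugate-acid pKₐ is the usual yardstick (lower pKₐ → better LG).
(CH₃)₂CH–OTf loses OTf⁻: pKₐ(CF₃SO₃H (triflic acid)) ≈ -14
(CH₃)₂CH–I loses I⁻: pKₐ(HI) ≈ -10
(CH₃)₂CH–Cl loses Cl⁻: pKₐ(HCl) ≈ -7
(CH₃)₂CH–ONO₂ loses NO₃⁻: pKₐ(HNO₃) ≈ -1.3
(CH₃)₂CH–OPO(OH)₂ loses H₂PO₄⁻: pKₐ(H₃PO₄) ≈ 2.1
(CH₃)₂CH–OBz loses PhCOO⁻: pKₐ(C₆H₅COOH) ≈ 4.2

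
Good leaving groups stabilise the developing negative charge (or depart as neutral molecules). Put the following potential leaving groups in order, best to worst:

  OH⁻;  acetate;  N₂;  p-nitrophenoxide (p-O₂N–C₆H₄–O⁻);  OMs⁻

N₂ > OMs⁻ > acetate > p-nitrophenoxide (p-O₂N–C₆H₄–O⁻) > OH⁻

The more stable X⁻ (or X) is on its own — i.e. the weaker a base it is — the better a leaving group it makes.
N₂: no meaningful conjugate acid; N₂ departs as an exceptionally stable neutral molecule
OMs⁻: pKₐ(CH₃SO₃H (MsOH)) ≈ -1.9
acetate: pKₐ(CH₃COOH) ≈ 4.8
p-nitrophenoxide (p-O₂N–C₆H₄–O⁻): pKₐ(p-nitrophenol) ≈ 7.2
OH⁻: pKₐ(H₂O) ≈ 15.7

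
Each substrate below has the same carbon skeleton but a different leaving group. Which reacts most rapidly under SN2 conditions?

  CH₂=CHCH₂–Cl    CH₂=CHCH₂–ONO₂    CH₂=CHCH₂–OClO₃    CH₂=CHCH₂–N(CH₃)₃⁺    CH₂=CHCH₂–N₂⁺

Identical carbon frameworks mean the comparison reduces to leaving-group quality.
A good leaving group is a weak base: the lower the pKₐ of its conjugate acid, the more readily it departs.
CH₂=CHCH₂–N₂⁺ loses N₂: no meaningful conjugate acid; N₂ departs as an exceptionally stable neutral molecule
CH₂=CHCH₂–OClO₃ loses ClO₄⁻: pKₐ(HClO₄) ≈ -10
CH₂=CHCH₂–Cl loses Cl⁻: pKₐ(HCl) ≈ -7
CH₂=CHCH₂–ONO₂ loses NO₃⁻: pKₐ(HNO₃) ≈ -1.3
CH₂=CHCH₂–N(CH₃)₃⁺ loses NR'₃: pKₐ(R'₃NH⁺) ≈ 10.7

CH₂=CHCH₂–N₂⁺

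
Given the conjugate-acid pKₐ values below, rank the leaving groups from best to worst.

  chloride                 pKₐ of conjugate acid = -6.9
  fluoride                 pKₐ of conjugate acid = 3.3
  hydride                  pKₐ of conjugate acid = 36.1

chloride > fluoride > hydride

Lower conjugate-acid pKₐ ⇒ weaker base ⇒ better leaving group.
Sorting by the given values: chloride (-6.9), fluoride (3.3), hydride (36.1).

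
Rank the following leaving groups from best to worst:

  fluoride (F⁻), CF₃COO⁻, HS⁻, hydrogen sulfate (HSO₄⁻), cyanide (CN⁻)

Rank by basicity of the departing species: weakest base leaves most easily.
hydrogen sulfate (HSO₄⁻): pKₐ(H₂SO₄) ≈ -3 — conjugate base of a strong mineral acid
CF₃COO⁻: pKₐ(CF₃COOH) ≈ 0.2 — strongly electron-withdrawing CF₃ stabilises the carboxylate
fluoride (F⁻): pKₐ(HF) ≈ 3.2
HS⁻: pKₐ(H₂S) ≈ 7
cyanide (CN⁻): pKₐ(HCN) ≈ 9.2 — sp carbon stabilises the charge somewhat, but still a poor LG

hydrogen sulfate (HSO₄⁻) > CF₃COO⁻ > fluoride (F⁻) > HS⁻ > cyanide (CN⁻)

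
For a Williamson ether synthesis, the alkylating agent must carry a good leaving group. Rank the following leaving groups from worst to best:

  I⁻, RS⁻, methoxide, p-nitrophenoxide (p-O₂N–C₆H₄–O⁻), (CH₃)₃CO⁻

(CH₃)₃CO⁻ < methoxide < RS⁻ < p-nitrophenoxide (p-O₂N–C₆H₄–O⁻) < I⁻

Leaving-group ability tracks the stability of the departed species; conjugate-acid pKₐ is the usual yardstick (lower pKₐ → better LG).
I⁻: pKₐ(HI) ≈ -10
p-nitrophenoxide (p-O₂N–C₆H₄–O⁻): pKₐ(p-nitrophenol) ≈ 7.2
RS⁻: pKₐ(RSH (a thiol)) ≈ 10.5
methoxide: pKₐ(CH₃OH) ≈ 15.5
(CH₃)₃CO⁻: pKₐ(t-BuOH) ≈ 18
The question asks for worst first, so the sequence is read in increasing leaving-group ability.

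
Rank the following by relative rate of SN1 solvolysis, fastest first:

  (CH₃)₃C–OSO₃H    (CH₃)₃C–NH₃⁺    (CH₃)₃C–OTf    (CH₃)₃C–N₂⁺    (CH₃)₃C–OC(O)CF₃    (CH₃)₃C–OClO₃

(CH₃)₃C–N₂⁺ > (CH₃)₃C–OTf > (CH₃)₃C–OClO₃ > (CH₃)₃C–OSO₃H > (CH₃)₃C–OC(O)CF₃ > (CH₃)₃C–NH₃⁺

Identical carbon frameworks mean the comparison reduces to leaving-group quality.
Leaving-group ability tracks the stability of the departed species; conjugate-acid pKₐ is the usual yardstick (lower pKₐ → better LG).
(CH₃)₃C–N₂⁺ loses N₂: no meaningful conjugate acid; N₂ departs as an exceptionally stable neutral molecule
(CH₃)₃C–OTf loses OTf⁻: pKₐ(CF₃SO₃H (triflic acid)) ≈ -14
(CH₃)₃C–OClO₃ loses ClO₄⁻: pKₐ(HClO₄) ≈ -10
(CH₃)₃C–OSO₃H loses HSO₄⁻: pKₐ(H₂SO₄) ≈ -3
(CH₃)₃C–OC(O)CF₃ loses CF₃COO⁻: pKₐ(CF₃COOH) ≈ 0.2
(CH₃)₃C–NH₃⁺ loses NH₃: pKₐ(NH₄⁺) ≈ 9.2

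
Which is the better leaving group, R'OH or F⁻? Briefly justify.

R'OH is the better leaving group.
pKₐ(R'OH₂⁺) ≈ -2.4 versus pKₐ(HF) ≈ 3.2: R'OH is the much weaker base.
Neutral; leaves from a protonated ether (an oxonium ion, R–O(H)R'⁺).

R'OH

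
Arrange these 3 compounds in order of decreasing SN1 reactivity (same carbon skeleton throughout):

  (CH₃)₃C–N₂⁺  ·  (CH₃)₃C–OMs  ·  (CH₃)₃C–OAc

(CH₃)₃C–N₂⁺ > (CH₃)₃C–OMs > (CH₃)₃C–OAc

With the same alkyl group throughout, only the leaving group differentiates the rates.
A good leaving group is a weak base: the lower the pKₐ of its conjugate acid, the more readily it departs.
(CH₃)₃C–N₂⁺ loses N₂: no meaningful conjugate acid; N₂ departs as an exceptionally stable neutral molecule
(CH₃)₃C–OMs loses OMs⁻: pKₐ(CH₃SO₃H (MsOH)) ≈ -1.9
(CH₃)₃C–OAc loses AcO⁻: pKₐ(CH₃COOH) ≈ 4.8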